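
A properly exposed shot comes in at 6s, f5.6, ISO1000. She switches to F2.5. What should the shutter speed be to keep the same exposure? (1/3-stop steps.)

1.3 s

Aperture: f/5.6 → f/5 → f/4.5 → f/4 → f/3.5 → f/3.2 → f/2.8 → f/2.5 — 2 1/3 stops wider (brighter).
Need 2 1/3 stops darker from the shutter speed: 6 → 5 → 4 → 3.2 → 2.5 → 2 → 1.6 → 1.3.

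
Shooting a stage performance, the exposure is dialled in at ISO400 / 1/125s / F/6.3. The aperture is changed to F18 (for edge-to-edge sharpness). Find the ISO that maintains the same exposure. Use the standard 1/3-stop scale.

Aperture: f/6.3 → f/7.1 → f/8 → f/9 → f/10 → f/11 → f/13 → f/14 → f/16 → f/18 — 3 stops narrower (darker).
Need 3 stops brighter from the ISO: 400 → 500 → 640 → 800 → 1000 → 1250 → 1600 → 2000 → 2500 → 3200.

ISO 3200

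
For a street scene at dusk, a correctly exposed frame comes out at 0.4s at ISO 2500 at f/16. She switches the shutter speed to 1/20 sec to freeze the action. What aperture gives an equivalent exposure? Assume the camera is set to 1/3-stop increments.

f/5.6

Shutter speed: 0.4 → 0.3 → 1/4 → 1/5 → 1/6 → 1/8 → 1/10 → 1/13 → 1/15 → 1/20 — 3 stops shorter (darker).
Need 3 stops brighter from the aperture: f/16 → f/14 → f/13 → f/11 → f/10 → f/9 → f/8 → f/7.1 → f/6.3 → f/5.6.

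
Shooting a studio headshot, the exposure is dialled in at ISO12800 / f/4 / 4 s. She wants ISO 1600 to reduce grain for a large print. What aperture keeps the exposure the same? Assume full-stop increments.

f/1.4

ISO: 12800 → 6400 → 3200 → 1600 — 3 stops lower (darker).
Need 3 stops brighter from the aperture: f/4 → f/2.8 → f/2 → f/1.4.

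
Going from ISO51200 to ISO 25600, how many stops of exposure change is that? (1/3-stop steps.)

51200 → 40000 → 32000 → 25600 — count the steps: 3 third-stops = 1 stop.

1 stop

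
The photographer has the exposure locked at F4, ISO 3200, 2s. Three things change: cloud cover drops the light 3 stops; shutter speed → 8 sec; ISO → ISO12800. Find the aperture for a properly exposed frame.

f/5.6

Scene light: 3 stops darker.
Shutter speed: 2 → 4 → 8 — 2 stops slower (brighter).
ISO: 3200 → 6400 → 12800 — 2 stops raised (brighter).
Net so far: 1 stop brighter. Aperture: f/4 → f/5.6.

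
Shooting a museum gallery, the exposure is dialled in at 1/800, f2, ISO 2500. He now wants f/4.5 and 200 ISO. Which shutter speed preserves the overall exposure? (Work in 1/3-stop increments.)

Aperture: f/2 → f/2.2 → f/2.5 → f/2.8 → f/3.2 → f/3.5 → f/4 → f/4.5 — 2 1/3 stops narrower (darker).
ISO: 2500 → 2000 → 1600 → 1250 → 1000 → 800 → 640 → 500 → 400 → 320 → 250 → 200 — 3 2/3 stops dropped (darker).
Net change so far: 6 stops darker. Offset with the shutter speed: 1/800 → 1/640 → 1/500 → 1/400 → 1/320 → 1/250 → 1/200 → 1/160 → 1/125 → 1/100 → 1/80 → 1/60 → 1/50 → 1/40 → 1/30 → 1/25 → 1/20 → 1/15 → 1/13.

1/13s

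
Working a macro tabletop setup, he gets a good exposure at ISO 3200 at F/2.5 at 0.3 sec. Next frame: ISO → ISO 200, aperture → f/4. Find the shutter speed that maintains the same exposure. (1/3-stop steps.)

ISO: 3200 → 2500 → 2000 → 1600 → 1250 → 1000 → 800 → 640 → 500 → 400 → 320 → 250 → 200 — 4 stops dropped (darker).
Aperture: f/2.5 → f/2.8 → f/3.2 → f/3.5 → f/4 — 1 1/3 stops stopped down (darker).
Net change so far: 5 1/3 stops darker. Offset with the shutter speed: 0.3 → 0.4 → 0.5 → 0.6 → 0.8 → 1 → 1.3 → 1.6 → 2 → 2.5 → 3.2 → 4 → 5 → 6 → 8 → 10 → 13.

13 s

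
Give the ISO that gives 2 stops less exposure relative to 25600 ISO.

ISO 6400

ISO: 25600 → 12800 → 6400 — 2 stops lower (darker).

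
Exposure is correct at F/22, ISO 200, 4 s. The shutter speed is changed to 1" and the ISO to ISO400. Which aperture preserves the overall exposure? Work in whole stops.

Shutter speed: 4 → 2 → 1 — 2 stops faster (darker).
ISO: 200 → 400 — 1 stop raised (brighter).
Net change so far: 1 stop darker. Offset with the aperture: f/22 → f/16.

f/16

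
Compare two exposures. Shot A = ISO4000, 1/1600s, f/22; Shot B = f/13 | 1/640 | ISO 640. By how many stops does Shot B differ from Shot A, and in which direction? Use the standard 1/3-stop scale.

1/3 stop brighter

Aperture: f/22 → f/20 → f/18 → f/16 → f/14 → f/13 — 1 2/3 stops wider (brighter).
Shutter speed: 1/1600 → 1/1250 → 1/1000 → 1/800 → 1/640 — 1 1/3 stops slower (brighter).
ISO: 4000 → 3200 → 2500 → 2000 → 1600 → 1250 → 1000 → 800 → 640 — 2 2/3 stops lower (darker).
Net: +1 2/3 +1 1/3 −2 2/3 = +1/3 stops.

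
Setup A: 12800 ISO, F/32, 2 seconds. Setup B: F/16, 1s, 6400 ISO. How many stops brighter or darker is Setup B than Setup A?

Aperture: f/32 → f/22 → f/16 — 2 stops larger aperture (brighter).
Shutter speed: 2 → 1 — 1 stop faster (darker).
ISO: 12800 → 6400 — 1 stop lower (darker).
Net: +2 −1 −1 = 0 stops.

same exposure (0 stops)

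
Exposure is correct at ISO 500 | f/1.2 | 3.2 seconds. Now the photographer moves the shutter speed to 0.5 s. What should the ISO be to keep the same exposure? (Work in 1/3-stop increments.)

Shutter speed: 3.2 → 2.5 → 2 → 1.6 → 1.3 → 1 → 0.8 → 0.6 → 0.5 — 2 2/3 stops faster (darker).
Need 2 2/3 stops brighter from the ISO: 500 → 640 → 800 → 1000 → 1250 → 1600 → 2000 → 2500 → 3200.

ISO 3200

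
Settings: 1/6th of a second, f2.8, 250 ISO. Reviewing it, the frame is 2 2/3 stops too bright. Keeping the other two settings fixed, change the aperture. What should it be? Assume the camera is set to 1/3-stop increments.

Overexposed by 2 2/3 stops → need 2 2/3 stops darker.
Aperture: f/2.8 → f/3.2 → f/3.5 → f/4 → f/4.5 → f/5 → f/5.6 → f/6.3 → f/7.1.

f/7.1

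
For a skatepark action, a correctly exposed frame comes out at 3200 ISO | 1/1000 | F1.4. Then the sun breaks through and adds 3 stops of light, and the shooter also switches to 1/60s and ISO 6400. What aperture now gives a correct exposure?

Scene light: 3 stops brighter.
Shutter speed: 1/1000 → 1/500 → 1/250 → 1/125 → 1/60 — 4 stops slower (brighter).
ISO: 3200 → 6400 — 1 stop raised (brighter).
Net so far: 8 stops brighter. Aperture: f/1.4 → f/2 → f/2.8 → f/4 → f/5.6 → f/8 → f/11 → f/16 → f/22.

f/22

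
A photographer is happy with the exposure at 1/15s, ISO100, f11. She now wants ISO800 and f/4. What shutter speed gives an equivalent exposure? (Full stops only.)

ISO: 100 → 200 → 400 → 800 — 3 stops higher (brighter).
Aperture: f/11 → f/8 → f/5.6 → f/4 — 3 stops wider (brighter).
Net change so far: 6 stops brighter. Offset with the shutter speed: 1/15 → 1/30 → 1/60 → 1/125 → 1/250 → 1/500 → 1/1000.

1/1000s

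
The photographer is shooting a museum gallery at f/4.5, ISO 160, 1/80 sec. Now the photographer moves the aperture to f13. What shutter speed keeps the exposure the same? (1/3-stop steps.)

1/10s

Aperture: f/4.5 → f/5 → f/5.6 → f/6.3 → f/7.1 → f/8 → f/9 → f/10 → f/11 → f/13 — 3 stops smaller aperture (darker).
Need 3 stops brighter from the shutter speed: 1/80 → 1/60 → 1/50 → 1/40 → 1/30 → 1/25 → 1/20 → 1/15 → 1/13 → 1/10.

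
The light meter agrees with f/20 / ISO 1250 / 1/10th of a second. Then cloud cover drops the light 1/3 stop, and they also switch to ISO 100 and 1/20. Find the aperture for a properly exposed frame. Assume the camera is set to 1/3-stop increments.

Scene light: 1/3 stop darker.
ISO: 1250 → 1000 → 800 → 640 → 500 → 400 → 320 → 250 → 200 → 160 → 125 → 100 — 3 2/3 stops dropped (darker).
Shutter speed: 1/10 → 1/13 → 1/15 → 1/20 — 1 stop shorter (darker).
Net so far: 5 stops darker. Aperture: f/20 → f/18 → f/16 → f/14 → f/13 → f/11 → f/10 → f/9 → f/8 → f/7.1 → f/6.3 → f/5.6 → f/5 → f/4.5 → f/4 → f/3.5.

f/3.5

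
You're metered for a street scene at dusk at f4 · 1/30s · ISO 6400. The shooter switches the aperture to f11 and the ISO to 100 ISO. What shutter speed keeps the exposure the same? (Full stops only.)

15 s

Aperture: f/4 → f/5.6 → f/8 → f/11 — 3 stops smaller aperture (darker).
ISO: 6400 → 3200 → 1600 → 800 → 400 → 200 → 100 — 6 stops lower (darker).
Net change so far: 9 stops darker. Offset with the shutter speed: 1/30 → 1/15 → 1/8 → 1/4 → 1/2 → 1 → 2 → 4 → 8 → 15.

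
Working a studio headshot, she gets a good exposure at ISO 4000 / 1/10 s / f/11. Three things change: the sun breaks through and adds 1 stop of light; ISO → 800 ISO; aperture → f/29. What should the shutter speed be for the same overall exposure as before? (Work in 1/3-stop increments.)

Scene light: 1 stop brighter.
ISO: 4000 → 3200 → 2500 → 2000 → 1600 → 1250 → 1000 → 800 — 2 1/3 stops dropped (darker).
Aperture: f/11 → f/13 → f/14 → f/16 → f/18 → f/20 → f/22 → f/25 → f/29 — 2 2/3 stops smaller aperture (darker).
Net so far: 4 stops darker. Shutter speed: 1/10 → 1/8 → 1/6 → 1/5 → 1/4 → 0.3 → 0.4 → 0.5 → 0.6 → 0.8 → 1 → 1.3 → 1.6.

1.6 s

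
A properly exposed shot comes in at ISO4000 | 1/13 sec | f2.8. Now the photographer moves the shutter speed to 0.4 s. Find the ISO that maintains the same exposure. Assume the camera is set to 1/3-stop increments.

ISO 800

Shutter speed: 1/13 → 1/10 → 1/8 → 1/6 → 1/5 → 1/4 → 0.3 → 0.4 — 2 1/3 stops longer (brighter).
Need 2 1/3 stops darker from the ISO: 4000 → 3200 → 2500 → 2000 → 1600 → 1250 → 1000 → 800.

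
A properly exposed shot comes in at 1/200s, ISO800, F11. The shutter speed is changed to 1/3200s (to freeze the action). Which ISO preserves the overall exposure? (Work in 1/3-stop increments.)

Shutter speed: 1/200 → 1/250 → 1/320 → 1/400 → 1/500 → 1/640 → 1/800 → 1/1000 → 1/1250 → 1/1600 → 1/2000 → 1/2500 → 1/3200 — 4 stops faster (darker).
Need 4 stops brighter from the ISO: 800 → 1000 → 1250 → 1600 → 2000 → 2500 → 3200 → 4000 → 5000 → 6400 → 8000 → 10000 → 12800.

ISO 12800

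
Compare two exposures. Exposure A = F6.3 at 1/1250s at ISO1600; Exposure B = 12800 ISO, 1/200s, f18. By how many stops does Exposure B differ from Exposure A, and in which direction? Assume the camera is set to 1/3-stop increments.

2 2/3 stops brighter

Aperture: f/6.3 → f/7.1 → f/8 → f/9 → f/10 → f/11 → f/13 → f/14 → f/16 → f/18 — 3 stops narrower (darker).
Shutter speed: 1/1250 → 1/1000 → 1/800 → 1/640 → 1/500 → 1/400 → 1/320 → 1/250 → 1/200 — 2 2/3 stops longer (brighter).
ISO: 1600 → 2000 → 2500 → 3200 → 4000 → 5000 → 6400 → 8000 → 10000 → 12800 — 3 stops raised (brighter).
Net: −3 +2 2/3 +3 = +2 2/3 stops.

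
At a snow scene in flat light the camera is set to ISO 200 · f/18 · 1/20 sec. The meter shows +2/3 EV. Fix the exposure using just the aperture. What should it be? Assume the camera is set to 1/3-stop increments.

f/22

Overexposed by 2/3 stop → need 2/3 stop darker.
Aperture: f/18 → f/20 → f/22.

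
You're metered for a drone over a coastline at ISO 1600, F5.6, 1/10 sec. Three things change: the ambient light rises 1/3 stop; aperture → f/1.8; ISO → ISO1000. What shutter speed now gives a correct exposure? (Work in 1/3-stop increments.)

1/80s

Scene light: 1/3 stop brighter.
Aperture: f/5.6 → f/5 → f/4.5 → f/4 → f/3.5 → f/3.2 → f/2.8 → f/2.5 → f/2.2 → f/2 → f/1.8 — 3 1/3 stops opened up (brighter).
ISO: 1600 → 1250 → 1000 — 2/3 stop dropped (darker).
Net so far: 3 stops brighter. Shutter speed: 1/10 → 1/13 → 1/15 → 1/20 → 1/25 → 1/30 → 1/40 → 1/50 → 1/60 → 1/80.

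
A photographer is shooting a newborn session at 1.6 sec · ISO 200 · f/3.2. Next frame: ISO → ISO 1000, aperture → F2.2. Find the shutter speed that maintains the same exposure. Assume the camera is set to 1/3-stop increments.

1/6s

ISO: 200 → 250 → 320 → 400 → 500 → 640 → 800 → 1000 — 2 1/3 stops higher (brighter).
Aperture: f/3.2 → f/2.8 → f/2.5 → f/2.2 — 1 stop opened up (brighter).
Net change so far: 3 1/3 stops brighter. Offset with the shutter speed: 1.6 → 1.3 → 1 → 0.8 → 0.6 → 0.5 → 0.4 → 0.3 → 1/4 → 1/5 → 1/6.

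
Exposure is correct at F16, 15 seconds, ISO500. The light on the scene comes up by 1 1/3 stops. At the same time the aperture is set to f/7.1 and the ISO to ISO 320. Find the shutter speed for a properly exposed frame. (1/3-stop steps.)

Scene light: 1 1/3 stops brighter.
Aperture: f/16 → f/14 → f/13 → f/11 → f/10 → f/9 → f/8 → f/7.1 — 2 1/3 stops larger aperture (brighter).
ISO: 500 → 400 → 320 — 2/3 stop lower (darker).
Net so far: 3 stops brighter. Shutter speed: 15 → 13 → 10 → 8 → 6 → 5 → 4 → 3.2 → 2.5 → 2.

2 s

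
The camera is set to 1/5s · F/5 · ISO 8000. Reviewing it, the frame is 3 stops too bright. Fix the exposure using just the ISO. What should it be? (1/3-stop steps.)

Overexposed by 3 stops → need 3 stops darker.
ISO: 8000 → 6400 → 5000 → 4000 → 3200 → 2500 → 2000 → 1600 → 1250 → 1000.

ISO 1000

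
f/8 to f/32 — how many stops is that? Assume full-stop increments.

4 stops

f/8 → f/11 → f/16 → f/22 → f/32 — count the steps: 4 stops.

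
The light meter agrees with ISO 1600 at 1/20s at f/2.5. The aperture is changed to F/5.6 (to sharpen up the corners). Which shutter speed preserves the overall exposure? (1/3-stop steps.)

1/4s

Aperture: f/2.5 → f/2.8 → f/3.2 → f/3.5 → f/4 → f/4.5 → f/5 → f/5.6 — 2 1/3 stops smaller aperture (darker).
Need 2 1/3 stops brighter from the shutter speed: 1/20 → 1/15 → 1/13 → 1/10 → 1/8 → 1/6 → 1/5 → 1/4.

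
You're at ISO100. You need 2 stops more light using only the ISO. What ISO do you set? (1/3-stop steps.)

ISO 400

ISO: 100 → 125 → 160 → 200 → 250 → 320 → 400 — 2 stops raised (brighter).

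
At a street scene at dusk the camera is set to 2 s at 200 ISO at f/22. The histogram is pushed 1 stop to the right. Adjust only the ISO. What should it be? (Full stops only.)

ISO 100

Overexposed by 1 stop → need 1 stop darker.
ISO: 200 → 100.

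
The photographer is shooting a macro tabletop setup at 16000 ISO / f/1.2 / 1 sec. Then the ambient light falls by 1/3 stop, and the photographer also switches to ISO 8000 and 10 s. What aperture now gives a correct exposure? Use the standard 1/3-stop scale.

f/2.5

Scene light: 1/3 stop darker.
ISO: 16000 → 12800 → 10000 → 8000 — 1 stop dropped (darker).
Shutter speed: 1 → 1.3 → 1.6 → 2 → 2.5 → 3.2 → 4 → 5 → 6 → 8 → 10 — 3 1/3 stops slower (brighter).
Net so far: 2 stops brighter. Aperture: f/1.2 → f/1.4 → f/1.6 → f/1.8 → f/2 → f/2.2 → f/2.5.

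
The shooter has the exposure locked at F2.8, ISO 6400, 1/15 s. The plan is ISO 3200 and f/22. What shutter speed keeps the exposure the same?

8 s

ISO: 6400 → 3200 — 1 stop lower (darker).
Aperture: f/2.8 → f/4 → f/5.6 → f/8 → f/11 → f/16 → f/22 — 6 stops narrower (darker).
Net change so far: 7 stops darker. Offset with the shutter speed: 1/15 → 1/8 → 1/4 → 1/2 → 1 → 2 → 4 → 8.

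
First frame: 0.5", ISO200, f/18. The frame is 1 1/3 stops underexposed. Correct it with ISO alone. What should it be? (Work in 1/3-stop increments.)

ISO 500

Underexposed by 1 1/3 stops → need 1 1/3 stops brighter.
ISO: 200 → 250 → 320 → 400 → 500.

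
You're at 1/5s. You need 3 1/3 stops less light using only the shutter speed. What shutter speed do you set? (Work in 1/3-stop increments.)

Shutter speed: 1/5 → 1/6 → 1/8 → 1/10 → 1/13 → 1/15 → 1/20 → 1/25 → 1/30 → 1/40 → 1/50 — 3 1/3 stops shorter (darker).

1/50s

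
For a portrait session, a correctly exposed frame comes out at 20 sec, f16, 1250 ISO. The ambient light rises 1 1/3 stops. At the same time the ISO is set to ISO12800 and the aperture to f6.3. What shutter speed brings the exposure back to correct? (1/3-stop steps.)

1/8s

Scene light: 1 1/3 stops brighter.
ISO: 1250 → 1600 → 2000 → 2500 → 3200 → 4000 → 5000 → 6400 → 8000 → 10000 → 12800 — 3 1/3 stops raised (brighter).
Aperture: f/16 → f/14 → f/13 → f/11 → f/10 → f/9 → f/8 → f/7.1 → f/6.3 — 2 2/3 stops wider (brighter).
Net so far: 7 1/3 stops brighter. Shutter speed: 20 → 15 → 13 → 10 → 8 → 6 → 5 → 4 → 3.2 → 2.5 → 2 → 1.6 → 1.3 → 1 → 0.8 → 0.6 → 0.5 → 0.4 → 0.3 → 1/4 → 1/5 → 1/6 → 1/8.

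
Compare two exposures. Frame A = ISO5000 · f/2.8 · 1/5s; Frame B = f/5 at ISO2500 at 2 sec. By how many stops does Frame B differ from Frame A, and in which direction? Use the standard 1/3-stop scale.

2/3 stop brighter

Aperture: f/2.8 → f/3.2 → f/3.5 → f/4 → f/4.5 → f/5 — 1 2/3 stops stopped down (darker).
Shutter speed: 1/5 → 1/4 → 0.3 → 0.4 → 0.5 → 0.6 → 0.8 → 1 → 1.3 → 1.6 → 2 — 3 1/3 stops longer (brighter).
ISO: 5000 → 4000 → 3200 → 2500 — 1 stop lower (darker).
Net: −1 2/3 +3 1/3 −1 = +2/3 stops.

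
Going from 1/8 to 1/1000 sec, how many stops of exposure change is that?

7 stops

1/8 → 1/15 → 1/30 → 1/60 → 1/125 → 1/250 → 1/500 → 1/1000 — count the steps: 7 stops.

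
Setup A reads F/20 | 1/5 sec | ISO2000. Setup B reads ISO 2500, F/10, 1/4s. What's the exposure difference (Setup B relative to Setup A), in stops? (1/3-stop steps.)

Aperture: f/20 → f/18 → f/16 → f/14 → f/13 → f/11 → f/10 — 2 stops opened up (brighter).
Shutter speed: 1/5 → 1/4 — 1/3 stop longer (brighter).
ISO: 2000 → 2500 — 1/3 stop higher (brighter).
Net: +2 +1/3 +1/3 = +2 2/3 stops.

2 2/3 stops brighter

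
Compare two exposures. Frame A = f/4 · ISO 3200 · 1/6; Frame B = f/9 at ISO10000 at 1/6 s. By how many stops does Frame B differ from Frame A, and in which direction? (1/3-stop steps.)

2/3 stop darker

Aperture: f/4 → f/4.5 → f/5 → f/5.6 → f/6.3 → f/7.1 → f/8 → f/9 — 2 1/3 stops stopped down (darker).
Shutter speed: unchanged.
ISO: 3200 → 4000 → 5000 → 6400 → 8000 → 10000 — 1 2/3 stops raised (brighter).
Net: −2 1/3 +1 2/3 = −2/3 stops.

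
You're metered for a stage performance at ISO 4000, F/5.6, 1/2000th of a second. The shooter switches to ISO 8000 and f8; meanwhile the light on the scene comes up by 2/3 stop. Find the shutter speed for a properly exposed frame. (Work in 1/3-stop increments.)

1/3200s

Scene light: 2/3 stop brighter.
ISO: 4000 → 5000 → 6400 → 8000 — 1 stop raised (brighter).
Aperture: f/5.6 → f/6.3 → f/7.1 → f/8 — 1 stop stopped down (darker).
Net so far: 2/3 stop brighter. Shutter speed: 1/2000 → 1/2500 → 1/3200.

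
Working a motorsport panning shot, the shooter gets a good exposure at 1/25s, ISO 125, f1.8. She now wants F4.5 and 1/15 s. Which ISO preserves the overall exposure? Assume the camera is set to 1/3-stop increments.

ISO 500

Aperture: f/1.8 → f/2 → f/2.2 → f/2.5 → f/2.8 → f/3.2 → f/3.5 → f/4 → f/4.5 — 2 2/3 stops stopped down (darker).
Shutter speed: 1/25 → 1/20 → 1/15 — 2/3 stop longer (brighter).
Net change so far: 2 stops darker. Offset with the ISO: 125 → 160 → 200 → 250 → 320 → 400 → 500.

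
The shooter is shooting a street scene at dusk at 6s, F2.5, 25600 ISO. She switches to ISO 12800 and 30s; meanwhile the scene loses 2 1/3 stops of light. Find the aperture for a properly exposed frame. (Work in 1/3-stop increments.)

Scene light: 2 1/3 stops darker.
ISO: 25600 → 20000 → 16000 → 12800 — 1 stop dropped (darker).
Shutter speed: 6 → 8 → 10 → 13 → 15 → 20 → 25 → 30 — 2 1/3 stops longer (brighter).
Net so far: 1 stop darker. Aperture: f/2.5 → f/2.2 → f/2 → f/1.8.

f/1.8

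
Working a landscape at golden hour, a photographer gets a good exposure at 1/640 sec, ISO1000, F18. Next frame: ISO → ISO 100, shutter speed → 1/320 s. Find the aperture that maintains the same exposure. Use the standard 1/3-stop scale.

ISO: 1000 → 800 → 640 → 500 → 400 → 320 → 250 → 200 → 160 → 125 → 100 — 3 1/3 stops lower (darker).
Shutter speed: 1/640 → 1/500 → 1/400 → 1/320 — 1 stop longer (brighter).
Net change so far: 2 1/3 stops darker. Offset with the aperture: f/18 → f/16 → f/14 → f/13 → f/11 → f/10 → f/9 → f/8.

f/8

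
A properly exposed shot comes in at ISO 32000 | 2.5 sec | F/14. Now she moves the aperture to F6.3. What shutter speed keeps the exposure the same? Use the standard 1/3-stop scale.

0.5 s

Aperture: f/14 → f/13 → f/11 → f/10 → f/9 → f/8 → f/7.1 → f/6.3 — 2 1/3 stops wider (brighter).
Need 2 1/3 stops darker from the shutter speed: 2.5 → 2 → 1.6 → 1.3 → 1 → 0.8 → 0.6 → 0.5.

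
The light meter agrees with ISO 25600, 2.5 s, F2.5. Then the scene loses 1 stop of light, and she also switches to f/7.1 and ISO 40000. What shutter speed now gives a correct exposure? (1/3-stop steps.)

25 s

Scene light: 1 stop darker.
Aperture: f/2.5 → f/2.8 → f/3.2 → f/3.5 → f/4 → f/4.5 → f/5 → f/5.6 → f/6.3 → f/7.1 — 3 stops smaller aperture (darker).
ISO: 25600 → 32000 → 40000 — 2/3 stop raised (brighter).
Net so far: 3 1/3 stops darker. Shutter speed: 2.5 → 3.2 → 4 → 5 → 6 → 8 → 10 → 13 → 15 → 20 → 25.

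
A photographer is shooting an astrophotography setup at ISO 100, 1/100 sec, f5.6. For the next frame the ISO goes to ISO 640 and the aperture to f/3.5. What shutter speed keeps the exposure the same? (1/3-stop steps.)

ISO: 100 → 125 → 160 → 200 → 250 → 320 → 400 → 500 → 640 — 2 2/3 stops raised (brighter).
Aperture: f/5.6 → f/5 → f/4.5 → f/4 → f/3.5 — 1 1/3 stops larger aperture (brighter).
Net change so far: 4 stops brighter. Offset with the shutter speed: 1/100 → 1/125 → 1/160 → 1/200 → 1/250 → 1/320 → 1/400 → 1/500 → 1/640 → 1/800 → 1/1000 → 1/1250 → 1/1600.

1/1600s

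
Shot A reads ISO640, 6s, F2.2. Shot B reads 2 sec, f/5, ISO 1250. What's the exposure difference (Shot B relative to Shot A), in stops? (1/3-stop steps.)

Aperture: f/2.2 → f/2.5 → f/2.8 → f/3.2 → f/3.5 → f/4 → f/4.5 → f/5 — 2 1/3 stops stopped down (darker).
Shutter speed: 6 → 5 → 4 → 3.2 → 2.5 → 2 — 1 2/3 stops faster (darker).
ISO: 640 → 800 → 1000 → 1250 — 1 stop raised (brighter).
Net: −2 1/3 −1 2/3 +1 = −3 stops.

3 stops darker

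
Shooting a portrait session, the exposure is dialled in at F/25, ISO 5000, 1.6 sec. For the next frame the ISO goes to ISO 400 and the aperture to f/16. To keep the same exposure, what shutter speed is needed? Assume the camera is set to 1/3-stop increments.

8 s

ISO: 5000 → 4000 → 3200 → 2500 → 2000 → 1600 → 1250 → 1000 → 800 → 640 → 500 → 400 — 3 2/3 stops lower (darker).
Aperture: f/25 → f/22 → f/20 → f/18 → f/16 — 1 1/3 stops larger aperture (brighter).
Net change so far: 2 1/3 stops darker. Offset with the shutter speed: 1.6 → 2 → 2.5 → 3.2 → 4 → 5 → 6 → 8.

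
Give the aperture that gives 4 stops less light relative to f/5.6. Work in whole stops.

Aperture: f/5.6 → f/8 → f/11 → f/16 → f/22 — 4 stops smaller aperture (darker).

f/22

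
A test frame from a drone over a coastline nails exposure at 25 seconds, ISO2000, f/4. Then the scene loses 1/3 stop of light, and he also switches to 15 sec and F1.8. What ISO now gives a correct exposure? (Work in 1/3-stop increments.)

ISO 800

Scene light: 1/3 stop darker.
Shutter speed: 25 → 20 → 15 — 2/3 stop shorter (darker).
Aperture: f/4 → f/3.5 → f/3.2 → f/2.8 → f/2.5 → f/2.2 → f/2 → f/1.8 — 2 1/3 stops larger aperture (brighter).
Net so far: 1 1/3 stops brighter. ISO: 2000 → 1600 → 1250 → 1000 → 800.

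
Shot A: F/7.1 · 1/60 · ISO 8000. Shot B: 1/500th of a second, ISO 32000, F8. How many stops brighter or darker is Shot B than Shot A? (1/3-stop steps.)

1 1/3 stops darker

Aperture: f/7.1 → f/8 — 1/3 stop smaller aperture (darker).
Shutter speed: 1/60 → 1/80 → 1/100 → 1/125 → 1/160 → 1/200 → 1/250 → 1/320 → 1/400 → 1/500 — 3 stops faster (darker).
ISO: 8000 → 10000 → 12800 → 16000 → 20000 → 25600 → 32000 — 2 stops raised (brighter).
Net: −1/3 −3 +2 = −1 1/3 stops.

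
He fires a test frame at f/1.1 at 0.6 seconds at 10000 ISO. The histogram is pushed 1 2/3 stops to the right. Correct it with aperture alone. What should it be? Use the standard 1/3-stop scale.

Overexposed by 1 2/3 stops → need 1 2/3 stops darker.
Aperture: f/1.1 → f/1.2 → f/1.4 → f/1.6 → f/1.8 → f/2.

f/2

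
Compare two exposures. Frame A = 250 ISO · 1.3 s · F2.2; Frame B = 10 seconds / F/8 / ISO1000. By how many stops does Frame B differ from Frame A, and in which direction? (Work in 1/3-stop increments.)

Aperture: f/2.2 → f/2.5 → f/2.8 → f/3.2 → f/3.5 → f/4 → f/4.5 → f/5 → f/5.6 → f/6.3 → f/7.1 → f/8 — 3 2/3 stops narrower (darker).
Shutter speed: 1.3 → 1.6 → 2 → 2.5 → 3.2 → 4 → 5 → 6 → 8 → 10 — 3 stops longer (brighter).
ISO: 250 → 320 → 400 → 500 → 640 → 800 → 1000 — 2 stops higher (brighter).
Net: −3 2/3 +3 +2 = +1 1/3 stops.

1 1/3 stops brighter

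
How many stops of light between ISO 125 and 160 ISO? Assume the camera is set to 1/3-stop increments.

1/3 stop

125 → 160 — count the steps: 1 third-stops = 1/3 stop.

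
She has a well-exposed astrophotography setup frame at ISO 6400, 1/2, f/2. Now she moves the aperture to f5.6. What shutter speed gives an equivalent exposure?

4 s

Aperture: f/2 → f/2.8 → f/4 → f/5.6 — 3 stops stopped down (darker).
Need 3 stops brighter from the shutter speed: 1/2 → 1 → 2 → 4.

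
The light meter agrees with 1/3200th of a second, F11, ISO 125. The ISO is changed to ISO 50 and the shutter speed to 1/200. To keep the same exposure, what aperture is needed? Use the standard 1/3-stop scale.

ISO: 125 → 100 → 80 → 64 → 50 — 1 1/3 stops dropped (darker).
Shutter speed: 1/3200 → 1/2500 → 1/2000 → 1/1600 → 1/1250 → 1/1000 → 1/800 → 1/640 → 1/500 → 1/400 → 1/320 → 1/250 → 1/200 — 4 stops longer (brighter).
Net change so far: 2 2/3 stops brighter. Offset with the aperture: f/11 → f/13 → f/14 → f/16 → f/18 → f/20 → f/22 → f/25 → f/29.

f/29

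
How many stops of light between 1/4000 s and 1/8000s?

1 stop

1/4000 → 1/8000 — count the steps: 1 stop.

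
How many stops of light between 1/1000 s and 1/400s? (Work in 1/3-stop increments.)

1 1/3 stops

1/1000 → 1/800 → 1/640 → 1/500 → 1/400 — count the steps: 4 third-stops = 1 1/3 stops.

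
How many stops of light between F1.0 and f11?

f/1.0 → f/1.4 → f/2 → f/2.8 → f/4 → f/5.6 → f/8 → f/11 — count the steps: 7 stops.

7 stops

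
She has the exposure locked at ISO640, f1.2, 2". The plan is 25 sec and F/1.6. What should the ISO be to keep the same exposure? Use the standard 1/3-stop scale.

ISO 80

Shutter speed: 2 → 2.5 → 3.2 → 4 → 5 → 6 → 8 → 10 → 13 → 15 → 20 → 25 — 3 2/3 stops longer (brighter).
Aperture: f/1.2 → f/1.4 → f/1.6 — 2/3 stop stopped down (darker).
Net change so far: 3 stops brighter. Offset with the ISO: 640 → 500 → 400 → 320 → 250 → 200 → 160 → 125 → 100 → 80.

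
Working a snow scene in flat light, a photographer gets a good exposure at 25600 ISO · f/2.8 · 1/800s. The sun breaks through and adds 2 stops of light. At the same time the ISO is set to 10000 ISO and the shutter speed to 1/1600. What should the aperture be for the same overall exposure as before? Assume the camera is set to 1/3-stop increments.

Scene light: 2 stops brighter.
ISO: 25600 → 20000 → 16000 → 12800 → 10000 — 1 1/3 stops dropped (darker).
Shutter speed: 1/800 → 1/1000 → 1/1250 → 1/1600 — 1 stop shorter (darker).
Net so far: 1/3 stop darker. Aperture: f/2.8 → f/2.5.

f/2.5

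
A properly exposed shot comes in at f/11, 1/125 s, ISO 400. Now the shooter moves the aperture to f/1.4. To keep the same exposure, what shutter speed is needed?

Aperture: f/11 → f/8 → f/5.6 → f/4 → f/2.8 → f/2 → f/1.4 — 6 stops opened up (brighter).
Need 6 stops darker from the shutter speed: 1/125 → 1/250 → 1/500 → 1/1000 → 1/2000 → 1/4000 → 1/8000.

1/8000s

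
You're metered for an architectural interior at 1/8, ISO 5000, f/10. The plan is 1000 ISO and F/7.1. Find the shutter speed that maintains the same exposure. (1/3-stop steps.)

0.3 s

ISO: 5000 → 4000 → 3200 → 2500 → 2000 → 1600 → 1250 → 1000 — 2 1/3 stops dropped (darker).
Aperture: f/10 → f/9 → f/8 → f/7.1 — 1 stop wider (brighter).
Net change so far: 1 1/3 stops darker. Offset with the shutter speed: 1/8 → 1/6 → 1/5 → 1/4 → 0.3.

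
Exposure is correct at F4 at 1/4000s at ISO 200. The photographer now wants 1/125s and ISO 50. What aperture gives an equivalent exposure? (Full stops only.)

Shutter speed: 1/4000 → 1/2000 → 1/1000 → 1/500 → 1/250 → 1/125 — 5 stops slower (brighter).
ISO: 200 → 100 → 50 — 2 stops dropped (darker).
Net change so far: 3 stops brighter. Offset with the aperture: f/4 → f/5.6 → f/8 → f/11.

f/11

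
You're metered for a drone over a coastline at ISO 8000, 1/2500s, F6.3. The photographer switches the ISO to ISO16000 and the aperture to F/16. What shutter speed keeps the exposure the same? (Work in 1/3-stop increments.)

ISO: 8000 → 10000 → 12800 → 16000 — 1 stop raised (brighter).
Aperture: f/6.3 → f/7.1 → f/8 → f/9 → f/10 → f/11 → f/13 → f/14 → f/16 — 2 2/3 stops smaller aperture (darker).
Net change so far: 1 2/3 stops darker. Offset with the shutter speed: 1/2500 → 1/2000 → 1/1600 → 1/1250 → 1/1000 → 1/800.

1/800s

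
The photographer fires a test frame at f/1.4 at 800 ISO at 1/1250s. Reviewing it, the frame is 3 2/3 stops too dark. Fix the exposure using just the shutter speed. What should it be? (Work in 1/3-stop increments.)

1/100s

Underexposed by 3 2/3 stops → need 3 2/3 stops brighter.
Shutter speed: 1/1250 → 1/1000 → 1/800 → 1/640 → 1/500 → 1/400 → 1/320 → 1/250 → 1/200 → 1/160 → 1/125 → 1/100.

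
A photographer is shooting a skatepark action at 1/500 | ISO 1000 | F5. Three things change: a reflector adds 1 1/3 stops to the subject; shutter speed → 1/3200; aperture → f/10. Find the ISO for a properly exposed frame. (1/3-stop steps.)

ISO 10000

Scene light: 1 1/3 stops brighter.
Shutter speed: 1/500 → 1/640 → 1/800 → 1/1000 → 1/1250 → 1/1600 → 1/2000 → 1/2500 → 1/3200 — 2 2/3 stops faster (darker).
Aperture: f/5 → f/5.6 → f/6.3 → f/7.1 → f/8 → f/9 → f/10 — 2 stops stopped down (darker).
Net so far: 3 1/3 stops darker. ISO: 1000 → 1250 → 1600 → 2000 → 2500 → 3200 → 4000 → 5000 → 6400 → 8000 → 10000.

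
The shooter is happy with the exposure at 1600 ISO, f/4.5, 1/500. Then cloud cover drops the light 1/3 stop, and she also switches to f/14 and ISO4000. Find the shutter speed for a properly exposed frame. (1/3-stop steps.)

1/100s

Scene light: 1/3 stop darker.
Aperture: f/4.5 → f/5 → f/5.6 → f/6.3 → f/7.1 → f/8 → f/9 → f/10 → f/11 → f/13 → f/14 — 3 1/3 stops stopped down (darker).
ISO: 1600 → 2000 → 2500 → 3200 → 4000 — 1 1/3 stops higher (brighter).
Net so far: 2 1/3 stops darker. Shutter speed: 1/500 → 1/400 → 1/320 → 1/250 → 1/200 → 1/160 → 1/125 → 1/100.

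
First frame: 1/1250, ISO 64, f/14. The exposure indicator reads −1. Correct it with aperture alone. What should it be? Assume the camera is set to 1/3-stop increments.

f/10

Underexposed by 1 stop → need 1 stop brighter.
Aperture: f/14 → f/13 → f/11 → f/10.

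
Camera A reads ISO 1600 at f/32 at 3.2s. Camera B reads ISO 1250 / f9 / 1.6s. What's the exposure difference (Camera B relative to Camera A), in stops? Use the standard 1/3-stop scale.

2 1/3 stops brighter

Aperture: f/32 → f/29 → f/25 → f/22 → f/20 → f/18 → f/16 → f/14 → f/13 → f/11 → f/10 → f/9 — 3 2/3 stops larger aperture (brighter).
Shutter speed: 3.2 → 2.5 → 2 → 1.6 — 1 stop shorter (darker).
ISO: 1600 → 1250 — 1/3 stop lower (darker).
Net: +3 2/3 −1 −1/3 = +2 1/3 stops.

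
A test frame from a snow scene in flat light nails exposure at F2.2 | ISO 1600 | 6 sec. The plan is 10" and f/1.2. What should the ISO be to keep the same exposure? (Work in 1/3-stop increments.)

Shutter speed: 6 → 8 → 10 — 2/3 stop longer (brighter).
Aperture: f/2.2 → f/2 → f/1.8 → f/1.6 → f/1.4 → f/1.2 — 1 2/3 stops wider (brighter).
Net change so far: 2 1/3 stops brighter. Offset with the ISO: 1600 → 1250 → 1000 → 800 → 640 → 500 → 400 → 320.

ISO 320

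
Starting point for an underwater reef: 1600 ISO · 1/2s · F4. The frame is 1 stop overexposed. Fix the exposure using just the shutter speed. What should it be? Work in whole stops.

1/4s

Overexposed by 1 stop → need 1 stop darker.
Shutter speed: 1/2 → 1/4.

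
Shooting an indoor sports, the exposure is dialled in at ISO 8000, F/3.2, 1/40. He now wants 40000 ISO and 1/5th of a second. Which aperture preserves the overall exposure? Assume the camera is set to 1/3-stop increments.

f/20

ISO: 8000 → 10000 → 12800 → 16000 → 20000 → 25600 → 32000 → 40000 — 2 1/3 stops higher (brighter).
Shutter speed: 1/40 → 1/30 → 1/25 → 1/20 → 1/15 → 1/13 → 1/10 → 1/8 → 1/6 → 1/5 — 3 stops slower (brighter).
Net change so far: 5 1/3 stops brighter. Offset with the aperture: f/3.2 → f/3.5 → f/4 → f/4.5 → f/5 → f/5.6 → f/6.3 → f/7.1 → f/8 → f/9 → f/10 → f/11 → f/13 → f/14 → f/16 → f/18 → f/20.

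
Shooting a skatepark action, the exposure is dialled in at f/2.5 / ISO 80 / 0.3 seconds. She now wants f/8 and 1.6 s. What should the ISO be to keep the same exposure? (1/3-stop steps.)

ISO 160

Aperture: f/2.5 → f/2.8 → f/3.2 → f/3.5 → f/4 → f/4.5 → f/5 → f/5.6 → f/6.3 → f/7.1 → f/8 — 3 1/3 stops stopped down (darker).
Shutter speed: 0.3 → 0.4 → 0.5 → 0.6 → 0.8 → 1 → 1.3 → 1.6 — 2 1/3 stops longer (brighter).
Net change so far: 1 stop darker. Offset with the ISO: 80 → 100 → 125 → 160.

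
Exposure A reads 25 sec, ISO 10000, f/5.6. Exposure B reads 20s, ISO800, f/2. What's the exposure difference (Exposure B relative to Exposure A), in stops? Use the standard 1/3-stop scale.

1 stop darker

Aperture: f/5.6 → f/5 → f/4.5 → f/4 → f/3.5 → f/3.2 → f/2.8 → f/2.5 → f/2.2 → f/2 — 3 stops larger aperture (brighter).
Shutter speed: 25 → 20 — 1/3 stop shorter (darker).
ISO: 10000 → 8000 → 6400 → 5000 → 4000 → 3200 → 2500 → 2000 → 1600 → 1250 → 1000 → 800 — 3 2/3 stops lower (darker).
Net: +3 −1/3 −3 2/3 = −1 stop.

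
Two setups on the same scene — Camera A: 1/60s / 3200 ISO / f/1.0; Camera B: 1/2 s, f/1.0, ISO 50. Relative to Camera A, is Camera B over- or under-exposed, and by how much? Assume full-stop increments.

Aperture: unchanged.
Shutter speed: 1/60 → 1/30 → 1/15 → 1/8 → 1/4 → 1/2 — 5 stops slower (brighter).
ISO: 3200 → 1600 → 800 → 400 → 200 → 100 → 50 — 6 stops dropped (darker).
Net: +5 −6 = −1 stop.

1 stop darker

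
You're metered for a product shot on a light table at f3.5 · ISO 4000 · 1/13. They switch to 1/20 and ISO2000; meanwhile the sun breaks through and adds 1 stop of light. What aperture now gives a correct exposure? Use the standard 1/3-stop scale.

Scene light: 1 stop brighter.
Shutter speed: 1/13 → 1/15 → 1/20 — 2/3 stop shorter (darker).
ISO: 4000 → 3200 → 2500 → 2000 — 1 stop lower (darker).
Net so far: 2/3 stop darker. Aperture: f/3.5 → f/3.2 → f/2.8.

f/2.8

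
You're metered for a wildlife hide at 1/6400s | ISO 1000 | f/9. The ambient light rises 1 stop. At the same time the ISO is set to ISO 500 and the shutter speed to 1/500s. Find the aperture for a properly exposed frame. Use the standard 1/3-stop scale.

f/32

Scene light: 1 stop brighter.
ISO: 1000 → 800 → 640 → 500 — 1 stop dropped (darker).
Shutter speed: 1/6400 → 1/5000 → 1/4000 → 1/3200 → 1/2500 → 1/2000 → 1/1600 → 1/1250 → 1/1000 → 1/800 → 1/640 → 1/500 — 3 2/3 stops slower (brighter).
Net so far: 3 2/3 stops brighter. Aperture: f/9 → f/10 → f/11 → f/13 → f/14 → f/16 → f/18 → f/20 → f/22 → f/25 → f/29 → f/32.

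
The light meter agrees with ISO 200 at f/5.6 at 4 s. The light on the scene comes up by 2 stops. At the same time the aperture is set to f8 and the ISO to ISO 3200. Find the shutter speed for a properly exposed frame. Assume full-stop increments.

1/8s

Scene light: 2 stops brighter.
Aperture: f/5.6 → f/8 — 1 stop smaller aperture (darker).
ISO: 200 → 400 → 800 → 1600 → 3200 — 4 stops raised (brighter).
Net so far: 5 stops brighter. Shutter speed: 4 → 2 → 1 → 1/2 → 1/4 → 1/8.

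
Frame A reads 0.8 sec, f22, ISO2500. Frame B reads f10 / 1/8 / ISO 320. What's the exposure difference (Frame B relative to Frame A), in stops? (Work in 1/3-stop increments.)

3 1/3 stops darker

Aperture: f/22 → f/20 → f/18 → f/16 → f/14 → f/13 → f/11 → f/10 — 2 1/3 stops opened up (brighter).
Shutter speed: 0.8 → 0.6 → 0.5 → 0.4 → 0.3 → 1/4 → 1/5 → 1/6 → 1/8 — 2 2/3 stops faster (darker).
ISO: 2500 → 2000 → 1600 → 1250 → 1000 → 800 → 640 → 500 → 400 → 320 — 3 stops dropped (darker).
Net: +2 1/3 −2 2/3 −3 = −3 1/3 stops.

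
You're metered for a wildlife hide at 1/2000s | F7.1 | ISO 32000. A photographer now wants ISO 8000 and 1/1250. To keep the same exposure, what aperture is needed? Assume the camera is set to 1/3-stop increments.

f/4.5

ISO: 32000 → 25600 → 20000 → 16000 → 12800 → 10000 → 8000 — 2 stops lower (darker).
Shutter speed: 1/2000 → 1/1600 → 1/1250 — 2/3 stop slower (brighter).
Net change so far: 1 1/3 stops darker. Offset with the aperture: f/7.1 → f/6.3 → f/5.6 → f/5 → f/4.5.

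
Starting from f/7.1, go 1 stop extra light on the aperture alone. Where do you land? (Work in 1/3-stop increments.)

f/5

Aperture: f/7.1 → f/6.3 → f/5.6 → f/5 — 1 stop opened up (brighter).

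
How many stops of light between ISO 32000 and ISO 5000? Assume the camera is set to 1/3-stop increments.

32000 → 25600 → 20000 → 16000 → 12800 → 10000 → 8000 → 6400 → 5000 — count the steps: 8 third-stops = 2 2/3 stops.

2 2/3 stops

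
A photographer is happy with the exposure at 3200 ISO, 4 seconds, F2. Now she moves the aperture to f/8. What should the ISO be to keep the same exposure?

ISO 51200

Aperture: f/2 → f/2.8 → f/4 → f/5.6 → f/8 — 4 stops narrower (darker).
Need 4 stops brighter from the ISO: 3200 → 6400 → 12800 → 25600 → 51200.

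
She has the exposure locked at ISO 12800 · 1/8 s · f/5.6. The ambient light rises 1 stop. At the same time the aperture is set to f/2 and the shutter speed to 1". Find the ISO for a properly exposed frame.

ISO 100

Scene light: 1 stop brighter.
Aperture: f/5.6 → f/4 → f/2.8 → f/2 — 3 stops wider (brighter).
Shutter speed: 1/8 → 1/4 → 1/2 → 1 — 3 stops longer (brighter).
Net so far: 7 stops brighter. ISO: 12800 → 6400 → 3200 → 1600 → 800 → 400 → 200 → 100.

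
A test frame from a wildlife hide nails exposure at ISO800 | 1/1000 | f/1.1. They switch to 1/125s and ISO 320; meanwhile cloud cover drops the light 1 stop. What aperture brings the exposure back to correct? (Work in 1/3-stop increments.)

Scene light: 1 stop darker.
Shutter speed: 1/1000 → 1/800 → 1/640 → 1/500 → 1/400 → 1/320 → 1/250 → 1/200 → 1/160 → 1/125 — 3 stops longer (brighter).
ISO: 800 → 640 → 500 → 400 → 320 — 1 1/3 stops dropped (darker).
Net so far: 2/3 stop brighter. Aperture: f/1.1 → f/1.2 → f/1.4.

f/1.4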